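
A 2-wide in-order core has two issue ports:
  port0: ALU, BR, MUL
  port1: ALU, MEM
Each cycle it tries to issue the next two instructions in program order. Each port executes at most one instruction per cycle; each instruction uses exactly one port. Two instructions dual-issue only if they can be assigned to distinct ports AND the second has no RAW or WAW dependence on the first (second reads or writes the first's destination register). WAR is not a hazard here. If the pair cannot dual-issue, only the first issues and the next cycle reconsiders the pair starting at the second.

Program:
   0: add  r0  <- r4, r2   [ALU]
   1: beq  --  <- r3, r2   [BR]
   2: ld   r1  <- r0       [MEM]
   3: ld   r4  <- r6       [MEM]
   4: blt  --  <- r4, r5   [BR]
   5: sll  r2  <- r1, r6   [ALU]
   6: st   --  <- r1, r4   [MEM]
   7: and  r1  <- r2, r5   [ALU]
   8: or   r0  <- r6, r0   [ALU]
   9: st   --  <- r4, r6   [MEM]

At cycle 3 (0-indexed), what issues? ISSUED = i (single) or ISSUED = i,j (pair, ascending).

t=0 i0&i1:add/beq ; 2-wide
t=1 i2:ld ; no-port MEM/MEM
t=2 i3:ld ; RAW r4
t=3 i4&i5:blt/sll ; 2-wide
t=4 i6&i7:st/and ; 2-wide
t=5 i8&i9:or/st ; 2-wide

ISSUED = 4,5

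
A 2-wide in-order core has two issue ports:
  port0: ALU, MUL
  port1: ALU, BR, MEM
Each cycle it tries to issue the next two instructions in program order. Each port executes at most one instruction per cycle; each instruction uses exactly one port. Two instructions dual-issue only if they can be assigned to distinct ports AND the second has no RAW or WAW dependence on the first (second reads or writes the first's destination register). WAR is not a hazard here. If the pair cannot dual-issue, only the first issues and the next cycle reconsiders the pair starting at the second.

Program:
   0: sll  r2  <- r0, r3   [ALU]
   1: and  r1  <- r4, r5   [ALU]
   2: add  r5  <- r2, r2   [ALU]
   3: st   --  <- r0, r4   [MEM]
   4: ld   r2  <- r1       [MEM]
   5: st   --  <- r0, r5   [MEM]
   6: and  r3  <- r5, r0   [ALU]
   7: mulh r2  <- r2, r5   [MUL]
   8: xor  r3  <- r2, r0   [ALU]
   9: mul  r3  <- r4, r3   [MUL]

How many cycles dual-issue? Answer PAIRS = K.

PAIRS = 3

  cy0 -> i0,i1 (sll/and) pair
  cy1 -> i2,i3 (add/st) pair
  cy2 -> i4 (ld) no-port MEM/MEM
  cy3 -> i5,i6 (st/and) pair
  cy4 -> i7 (mulh) RAW r2
  cy5 -> i8 (xor) RAW+WAW r3
  cy6 -> i9 (mul) tail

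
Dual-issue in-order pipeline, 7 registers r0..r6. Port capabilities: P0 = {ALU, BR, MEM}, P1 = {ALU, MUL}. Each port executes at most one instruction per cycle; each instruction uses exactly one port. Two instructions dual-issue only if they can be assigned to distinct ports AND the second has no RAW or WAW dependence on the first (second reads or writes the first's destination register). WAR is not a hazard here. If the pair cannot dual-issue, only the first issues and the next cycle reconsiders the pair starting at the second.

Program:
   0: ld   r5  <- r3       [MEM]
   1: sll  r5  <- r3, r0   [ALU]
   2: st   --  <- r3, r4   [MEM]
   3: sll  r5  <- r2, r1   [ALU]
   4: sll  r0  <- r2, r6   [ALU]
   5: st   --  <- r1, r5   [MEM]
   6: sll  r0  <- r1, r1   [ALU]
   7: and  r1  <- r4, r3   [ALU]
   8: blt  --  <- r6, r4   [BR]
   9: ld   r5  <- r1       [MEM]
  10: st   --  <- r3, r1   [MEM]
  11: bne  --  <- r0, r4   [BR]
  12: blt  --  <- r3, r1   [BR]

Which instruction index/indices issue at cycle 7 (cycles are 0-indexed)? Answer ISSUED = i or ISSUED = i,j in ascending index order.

  cy0 -> i0 (ld) WAW r5
  cy1 -> i1&i2 (sll st) pair
  cy2 -> i3&i4 (sll sll) pair
  cy3 -> i5&i6 (st sll) pair
  cy4 -> i7&i8 (and blt) pair
  cy5 -> i9 (ld) no-port MEM/MEM
  cy6 -> i10 (st) no-port MEM/BR
  cy7 -> i11 (bne) no-port BR/BR
  cy8 -> i12 (blt) tail

ISSUED = 11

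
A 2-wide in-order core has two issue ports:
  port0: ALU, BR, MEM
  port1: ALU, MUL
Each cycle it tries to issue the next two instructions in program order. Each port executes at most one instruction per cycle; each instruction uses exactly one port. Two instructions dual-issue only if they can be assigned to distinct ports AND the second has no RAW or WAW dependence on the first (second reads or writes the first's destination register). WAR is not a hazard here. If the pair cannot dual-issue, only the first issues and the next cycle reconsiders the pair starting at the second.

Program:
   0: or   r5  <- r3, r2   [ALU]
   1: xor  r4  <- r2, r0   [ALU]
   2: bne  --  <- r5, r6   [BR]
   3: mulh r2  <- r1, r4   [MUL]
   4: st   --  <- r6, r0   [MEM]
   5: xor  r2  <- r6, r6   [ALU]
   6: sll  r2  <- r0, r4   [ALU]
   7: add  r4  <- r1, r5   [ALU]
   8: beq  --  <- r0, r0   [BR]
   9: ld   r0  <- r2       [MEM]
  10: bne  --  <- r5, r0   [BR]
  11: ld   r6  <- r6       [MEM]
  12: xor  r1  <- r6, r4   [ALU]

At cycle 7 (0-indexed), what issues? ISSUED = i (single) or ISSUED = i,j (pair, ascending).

ISSUED = 11

c0: i0/i1 or+xor  pair
c1: i2/i3 bne+mulh  pair
c2: i4/i5 st+xor  pair
c3: i6/i7 sll+add  pair
c4: i8 beq  no-port BR/MEM
c5: i9 ld  no-port MEM/BR
c6: i10 bne  no-port BR/MEM
c7: i11 ld  RAW r6
c8: i12 xor  tail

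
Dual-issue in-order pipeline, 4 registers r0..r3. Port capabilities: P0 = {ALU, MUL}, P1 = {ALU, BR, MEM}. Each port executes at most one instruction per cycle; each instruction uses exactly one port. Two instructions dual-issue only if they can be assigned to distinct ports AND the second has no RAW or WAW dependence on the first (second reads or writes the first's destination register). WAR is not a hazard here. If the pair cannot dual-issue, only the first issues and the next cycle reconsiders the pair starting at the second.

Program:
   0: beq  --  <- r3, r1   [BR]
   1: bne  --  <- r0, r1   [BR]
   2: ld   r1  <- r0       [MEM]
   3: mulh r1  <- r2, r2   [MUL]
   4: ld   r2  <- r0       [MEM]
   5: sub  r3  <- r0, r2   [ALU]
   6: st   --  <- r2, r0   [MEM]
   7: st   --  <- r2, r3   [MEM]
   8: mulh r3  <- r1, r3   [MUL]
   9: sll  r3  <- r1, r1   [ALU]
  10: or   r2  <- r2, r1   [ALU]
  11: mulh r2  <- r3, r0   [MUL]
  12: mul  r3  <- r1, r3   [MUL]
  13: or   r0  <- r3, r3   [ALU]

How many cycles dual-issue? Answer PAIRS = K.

t=0 i0:beq.BR ; no-port BR/BR
t=1 i1:bne.BR ; no-port BR/MEM
t=2 i2:ld.MEM ; WAW r1
t=3 i3+i4:mulh.MUL ld.MEM ; dual
t=4 i5+i6:sub.ALU st.MEM ; dual
t=5 i7+i8:st.MEM mulh.MUL ; dual
t=6 i9+i10:sll.ALU or.ALU ; dual
t=7 i11:mulh.MUL ; no-port MUL/MUL
t=8 i12:mul.MUL ; RAW r3
t=9 i13:or.ALU ; tail

PAIRS = 4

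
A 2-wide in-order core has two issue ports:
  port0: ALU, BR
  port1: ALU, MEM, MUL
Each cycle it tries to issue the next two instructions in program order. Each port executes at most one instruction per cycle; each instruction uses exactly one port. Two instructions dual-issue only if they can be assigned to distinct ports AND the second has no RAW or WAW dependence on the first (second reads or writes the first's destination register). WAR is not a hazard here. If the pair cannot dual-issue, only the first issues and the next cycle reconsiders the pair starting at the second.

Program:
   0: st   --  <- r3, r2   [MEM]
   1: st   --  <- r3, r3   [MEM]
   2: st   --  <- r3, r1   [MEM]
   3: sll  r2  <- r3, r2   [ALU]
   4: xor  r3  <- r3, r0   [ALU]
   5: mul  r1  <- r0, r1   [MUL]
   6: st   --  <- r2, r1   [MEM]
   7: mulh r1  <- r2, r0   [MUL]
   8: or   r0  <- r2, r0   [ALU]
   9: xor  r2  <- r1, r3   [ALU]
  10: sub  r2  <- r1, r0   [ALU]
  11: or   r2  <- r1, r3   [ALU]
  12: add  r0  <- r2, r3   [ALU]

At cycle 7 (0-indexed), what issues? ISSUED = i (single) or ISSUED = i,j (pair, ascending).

ISSUED = 10

c0: i0 st  no-port MEM/MEM
c1: i1 st  no-port MEM/MEM
c2: i2/i3 st+sll  pair
c3: i4/i5 xor+mul  pair
c4: i6 st  no-port MEM/MUL
c5: i7/i8 mulh+or  pair
c6: i9 xor  WAW r2
c7: i10 sub  WAW r2
c8: i11 or  RAW r2
c9: i12 add  tail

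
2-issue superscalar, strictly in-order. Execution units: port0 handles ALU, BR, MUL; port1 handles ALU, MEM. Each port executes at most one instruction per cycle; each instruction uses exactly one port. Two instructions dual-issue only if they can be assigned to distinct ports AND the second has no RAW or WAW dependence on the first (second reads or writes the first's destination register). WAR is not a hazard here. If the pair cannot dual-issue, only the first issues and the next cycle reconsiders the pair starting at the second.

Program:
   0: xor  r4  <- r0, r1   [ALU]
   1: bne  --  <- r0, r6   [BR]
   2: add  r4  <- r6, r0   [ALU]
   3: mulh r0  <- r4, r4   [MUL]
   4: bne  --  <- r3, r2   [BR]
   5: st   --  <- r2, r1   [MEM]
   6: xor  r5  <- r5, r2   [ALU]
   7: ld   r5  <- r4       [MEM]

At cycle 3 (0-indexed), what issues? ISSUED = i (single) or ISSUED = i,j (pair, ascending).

ISSUED = 4,5

#0 head=0: xor/bne i0/i1 dual
#1 head=2: add i2 RAW r4
#2 head=3: mulh i3 no-port MUL/BR
#3 head=4: bne/st i4/i5 dual
#4 head=6: xor i6 WAW r5
#5 head=7: ld i7 tail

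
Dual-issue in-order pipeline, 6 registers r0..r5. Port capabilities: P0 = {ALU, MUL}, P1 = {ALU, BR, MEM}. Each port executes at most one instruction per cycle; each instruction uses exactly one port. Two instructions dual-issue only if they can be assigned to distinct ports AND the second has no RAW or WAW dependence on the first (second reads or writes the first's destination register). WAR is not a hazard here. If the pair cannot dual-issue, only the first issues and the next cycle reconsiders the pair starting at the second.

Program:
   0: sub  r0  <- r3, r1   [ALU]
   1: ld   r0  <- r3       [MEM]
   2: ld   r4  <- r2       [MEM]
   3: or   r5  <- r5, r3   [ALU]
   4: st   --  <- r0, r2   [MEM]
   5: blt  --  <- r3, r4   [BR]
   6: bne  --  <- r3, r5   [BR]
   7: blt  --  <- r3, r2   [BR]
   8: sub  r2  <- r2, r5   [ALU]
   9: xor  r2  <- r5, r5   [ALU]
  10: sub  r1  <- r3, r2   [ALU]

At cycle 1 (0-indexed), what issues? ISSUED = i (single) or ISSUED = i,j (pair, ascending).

ISSUED = 1

t=0 i0:sub ; WAW r0
t=1 i1:ld ; no-port MEM/MEM
t=2 i2/i3:ld or ; pair
t=3 i4:st ; no-port MEM/BR
t=4 i5:blt ; no-port BR/BR
t=5 i6:bne ; no-port BR/BR
t=6 i7/i8:blt sub ; pair
t=7 i9:xor ; RAW r2
t=8 i10:sub ; tail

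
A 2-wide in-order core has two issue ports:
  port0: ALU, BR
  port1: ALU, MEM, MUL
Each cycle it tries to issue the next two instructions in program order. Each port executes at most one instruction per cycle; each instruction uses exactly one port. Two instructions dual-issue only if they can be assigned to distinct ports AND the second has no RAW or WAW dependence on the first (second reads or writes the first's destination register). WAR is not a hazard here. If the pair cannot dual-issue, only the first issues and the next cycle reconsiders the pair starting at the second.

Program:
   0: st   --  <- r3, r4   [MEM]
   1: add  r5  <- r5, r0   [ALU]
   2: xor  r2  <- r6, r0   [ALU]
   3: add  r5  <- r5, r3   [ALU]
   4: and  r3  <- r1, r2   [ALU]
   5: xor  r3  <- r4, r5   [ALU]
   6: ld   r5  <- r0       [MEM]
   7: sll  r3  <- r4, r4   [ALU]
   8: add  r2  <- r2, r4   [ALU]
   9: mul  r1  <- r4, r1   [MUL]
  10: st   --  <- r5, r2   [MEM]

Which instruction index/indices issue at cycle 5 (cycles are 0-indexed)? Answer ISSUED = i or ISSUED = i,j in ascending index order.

ISSUED = 9

c0: i0+i1 st add  dual
c1: i2+i3 xor add  dual
c2: i4 and  WAW r3
c3: i5+i6 xor ld  dual
c4: i7+i8 sll add  dual
c5: i9 mul  no-port MUL/MEM
c6: i10 st  tail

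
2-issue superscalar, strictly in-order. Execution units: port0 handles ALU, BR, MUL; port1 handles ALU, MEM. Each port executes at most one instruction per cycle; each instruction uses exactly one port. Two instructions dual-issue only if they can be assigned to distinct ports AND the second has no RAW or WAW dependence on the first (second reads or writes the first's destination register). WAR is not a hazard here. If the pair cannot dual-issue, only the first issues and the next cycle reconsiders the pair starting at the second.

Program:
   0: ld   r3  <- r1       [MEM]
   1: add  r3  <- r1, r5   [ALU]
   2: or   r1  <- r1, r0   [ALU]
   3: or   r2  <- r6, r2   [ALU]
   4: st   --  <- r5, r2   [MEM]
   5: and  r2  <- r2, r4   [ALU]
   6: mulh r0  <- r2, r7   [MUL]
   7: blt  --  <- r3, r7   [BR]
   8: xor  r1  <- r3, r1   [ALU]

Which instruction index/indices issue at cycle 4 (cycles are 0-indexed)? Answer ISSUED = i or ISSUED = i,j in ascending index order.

t=0 i0:ld.MEM ; WAW r3
t=1 i1/i2:add.ALU or.ALU ; dual
t=2 i3:or.ALU ; RAW r2
t=3 i4/i5:st.MEM and.ALU ; dual
t=4 i6:mulh.MUL ; no-port MUL/BR
t=5 i7/i8:blt.BR xor.ALU ; dual

ISSUED = 6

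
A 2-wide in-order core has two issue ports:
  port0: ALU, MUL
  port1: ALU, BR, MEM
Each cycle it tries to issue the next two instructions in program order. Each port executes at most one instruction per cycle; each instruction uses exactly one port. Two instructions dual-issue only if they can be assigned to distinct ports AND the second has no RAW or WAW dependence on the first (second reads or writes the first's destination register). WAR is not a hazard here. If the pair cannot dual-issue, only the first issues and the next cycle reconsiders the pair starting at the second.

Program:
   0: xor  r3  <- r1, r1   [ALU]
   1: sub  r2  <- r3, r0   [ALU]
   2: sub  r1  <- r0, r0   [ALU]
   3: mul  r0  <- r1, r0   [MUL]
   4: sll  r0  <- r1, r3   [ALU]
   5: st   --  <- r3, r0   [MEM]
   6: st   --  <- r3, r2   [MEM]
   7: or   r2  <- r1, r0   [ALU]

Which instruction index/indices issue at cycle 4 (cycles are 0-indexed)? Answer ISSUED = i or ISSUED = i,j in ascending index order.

ISSUED = 5

c0: i0 xor.ALU  RAW r3
c1: i1/i2 sub.ALU/sub.ALU  2-wide
c2: i3 mul.MUL  WAW r0
c3: i4 sll.ALU  RAW r0
c4: i5 st.MEM  no-port MEM/MEM
c5: i6/i7 st.MEM/or.ALU  2-wide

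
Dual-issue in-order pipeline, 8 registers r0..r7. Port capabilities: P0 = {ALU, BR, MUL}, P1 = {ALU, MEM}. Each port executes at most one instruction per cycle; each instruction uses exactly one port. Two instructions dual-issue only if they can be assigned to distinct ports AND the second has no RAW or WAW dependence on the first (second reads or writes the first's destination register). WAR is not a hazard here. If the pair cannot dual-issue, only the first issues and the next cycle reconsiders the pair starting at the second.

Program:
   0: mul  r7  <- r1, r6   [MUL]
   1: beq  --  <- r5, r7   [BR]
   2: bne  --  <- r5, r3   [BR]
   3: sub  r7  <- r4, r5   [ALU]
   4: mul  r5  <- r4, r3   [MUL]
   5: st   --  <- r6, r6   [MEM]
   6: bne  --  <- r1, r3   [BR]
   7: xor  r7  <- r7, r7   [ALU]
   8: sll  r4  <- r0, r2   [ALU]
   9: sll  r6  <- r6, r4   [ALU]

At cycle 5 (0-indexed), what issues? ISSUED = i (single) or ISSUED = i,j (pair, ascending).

0. mul @i0  | no-port MUL/BR
1. beq @i1  | no-port BR/BR
2. bne/sub @i2&i3  | dual
3. mul/st @i4&i5  | dual
4. bne/xor @i6&i7  | dual
5. sll @i8  | RAW r4
6. sll @i9  | tail

ISSUED = 8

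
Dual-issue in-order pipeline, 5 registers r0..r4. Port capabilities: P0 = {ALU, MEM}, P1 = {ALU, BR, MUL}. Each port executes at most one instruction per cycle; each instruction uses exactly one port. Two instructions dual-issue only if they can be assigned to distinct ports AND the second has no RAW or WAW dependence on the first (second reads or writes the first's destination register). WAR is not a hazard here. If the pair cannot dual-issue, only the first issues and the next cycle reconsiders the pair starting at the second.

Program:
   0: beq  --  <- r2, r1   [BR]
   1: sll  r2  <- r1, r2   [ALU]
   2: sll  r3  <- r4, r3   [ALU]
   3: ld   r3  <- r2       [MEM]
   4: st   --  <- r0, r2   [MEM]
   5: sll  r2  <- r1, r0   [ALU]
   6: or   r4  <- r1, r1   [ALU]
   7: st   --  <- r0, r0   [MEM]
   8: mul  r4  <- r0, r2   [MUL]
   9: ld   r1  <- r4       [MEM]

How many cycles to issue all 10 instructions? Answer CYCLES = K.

0. beq+sll @i0/i1  | pair
1. sll @i2  | WAW r3
2. ld @i3  | no-port MEM/MEM
3. st+sll @i4/i5  | pair
4. or+st @i6/i7  | pair
5. mul @i8  | RAW r4
6. ld @i9  | tail

CYCLES = 7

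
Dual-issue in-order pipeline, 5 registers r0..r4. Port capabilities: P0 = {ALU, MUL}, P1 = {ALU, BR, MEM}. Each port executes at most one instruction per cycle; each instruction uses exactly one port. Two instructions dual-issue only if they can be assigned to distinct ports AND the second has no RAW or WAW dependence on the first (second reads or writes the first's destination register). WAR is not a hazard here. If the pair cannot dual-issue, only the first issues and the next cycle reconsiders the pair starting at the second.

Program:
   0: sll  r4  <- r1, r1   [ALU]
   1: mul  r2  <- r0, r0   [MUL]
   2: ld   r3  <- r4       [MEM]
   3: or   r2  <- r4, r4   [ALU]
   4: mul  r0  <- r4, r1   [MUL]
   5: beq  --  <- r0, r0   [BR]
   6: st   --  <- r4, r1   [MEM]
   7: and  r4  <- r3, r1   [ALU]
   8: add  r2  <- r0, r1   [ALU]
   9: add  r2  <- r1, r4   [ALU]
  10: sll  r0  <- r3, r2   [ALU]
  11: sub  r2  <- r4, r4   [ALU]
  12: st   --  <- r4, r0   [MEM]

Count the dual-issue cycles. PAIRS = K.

PAIRS = 4

  cy0 -> i0,i1 (sll.ALU mul.MUL) 2-wide
  cy1 -> i2,i3 (ld.MEM or.ALU) 2-wide
  cy2 -> i4 (mul.MUL) RAW r0
  cy3 -> i5 (beq.BR) no-port BR/MEM
  cy4 -> i6,i7 (st.MEM and.ALU) 2-wide
  cy5 -> i8 (add.ALU) WAW r2
  cy6 -> i9 (add.ALU) RAW r2
  cy7 -> i10,i11 (sll.ALU sub.ALU) 2-wide
  cy8 -> i12 (st.MEM) tail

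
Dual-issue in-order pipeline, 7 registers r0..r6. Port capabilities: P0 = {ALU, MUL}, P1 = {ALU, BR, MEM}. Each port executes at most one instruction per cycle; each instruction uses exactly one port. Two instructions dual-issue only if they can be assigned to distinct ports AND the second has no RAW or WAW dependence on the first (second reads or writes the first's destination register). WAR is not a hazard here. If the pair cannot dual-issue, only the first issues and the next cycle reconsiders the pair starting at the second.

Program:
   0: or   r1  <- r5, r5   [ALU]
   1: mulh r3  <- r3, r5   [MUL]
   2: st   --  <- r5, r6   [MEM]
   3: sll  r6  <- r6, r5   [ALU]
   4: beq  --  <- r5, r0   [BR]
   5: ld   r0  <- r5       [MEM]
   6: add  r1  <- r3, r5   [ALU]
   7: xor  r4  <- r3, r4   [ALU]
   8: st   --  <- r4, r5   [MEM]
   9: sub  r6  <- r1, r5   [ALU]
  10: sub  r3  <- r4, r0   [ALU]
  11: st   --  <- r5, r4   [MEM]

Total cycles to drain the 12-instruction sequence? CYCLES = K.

  cy0 -> i0+i1 (or+mulh) dual
  cy1 -> i2+i3 (st+sll) dual
  cy2 -> i4 (beq) no-port BR/MEM
  cy3 -> i5+i6 (ld+add) dual
  cy4 -> i7 (xor) RAW r4
  cy5 -> i8+i9 (st+sub) dual
  cy6 -> i10+i11 (sub+st) dual

CYCLES = 7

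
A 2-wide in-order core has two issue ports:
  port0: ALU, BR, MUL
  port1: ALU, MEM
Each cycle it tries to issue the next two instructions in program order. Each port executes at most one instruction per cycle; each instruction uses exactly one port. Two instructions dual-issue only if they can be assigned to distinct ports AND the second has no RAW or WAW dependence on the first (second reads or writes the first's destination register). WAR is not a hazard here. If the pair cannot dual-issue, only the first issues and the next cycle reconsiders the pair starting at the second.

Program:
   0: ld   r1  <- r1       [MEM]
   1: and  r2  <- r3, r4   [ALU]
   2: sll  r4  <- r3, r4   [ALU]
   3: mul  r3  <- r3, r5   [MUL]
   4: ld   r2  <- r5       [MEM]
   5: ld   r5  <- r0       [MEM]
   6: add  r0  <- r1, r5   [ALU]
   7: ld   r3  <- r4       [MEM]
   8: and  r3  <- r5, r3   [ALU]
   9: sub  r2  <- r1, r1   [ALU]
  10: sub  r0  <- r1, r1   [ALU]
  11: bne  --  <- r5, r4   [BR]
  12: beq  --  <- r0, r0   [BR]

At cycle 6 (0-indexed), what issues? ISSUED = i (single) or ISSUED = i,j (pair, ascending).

ISSUED = 10,11

c0: i0&i1 ld.MEM and.ALU  dual
c1: i2&i3 sll.ALU mul.MUL  dual
c2: i4 ld.MEM  no-port MEM/MEM
c3: i5 ld.MEM  RAW r5
c4: i6&i7 add.ALU ld.MEM  dual
c5: i8&i9 and.ALU sub.ALU  dual
c6: i10&i11 sub.ALU bne.BR  dual
c7: i12 beq.BR  tail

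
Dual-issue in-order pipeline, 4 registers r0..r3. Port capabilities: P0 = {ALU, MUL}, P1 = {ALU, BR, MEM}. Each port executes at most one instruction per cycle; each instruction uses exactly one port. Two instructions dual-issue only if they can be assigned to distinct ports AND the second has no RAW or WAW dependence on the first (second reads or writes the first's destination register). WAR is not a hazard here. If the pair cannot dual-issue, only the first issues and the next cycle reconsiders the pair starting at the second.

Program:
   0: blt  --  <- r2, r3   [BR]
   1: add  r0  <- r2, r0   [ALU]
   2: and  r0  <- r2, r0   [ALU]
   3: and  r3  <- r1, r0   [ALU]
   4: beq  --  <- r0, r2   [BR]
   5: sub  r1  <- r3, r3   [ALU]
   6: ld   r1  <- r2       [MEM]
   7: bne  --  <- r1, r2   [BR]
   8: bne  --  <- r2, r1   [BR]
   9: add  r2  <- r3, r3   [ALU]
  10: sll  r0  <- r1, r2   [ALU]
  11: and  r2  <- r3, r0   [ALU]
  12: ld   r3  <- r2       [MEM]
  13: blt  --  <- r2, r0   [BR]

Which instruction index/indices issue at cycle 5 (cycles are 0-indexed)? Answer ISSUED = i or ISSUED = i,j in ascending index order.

c0: i0/i1 blt.BR+add.ALU  2-wide
c1: i2 and.ALU  RAW r0
c2: i3/i4 and.ALU+beq.BR  2-wide
c3: i5 sub.ALU  WAW r1
c4: i6 ld.MEM  no-port MEM/BR
c5: i7 bne.BR  no-port BR/BR
c6: i8/i9 bne.BR+add.ALU  2-wide
c7: i10 sll.ALU  RAW r0
c8: i11 and.ALU  RAW r2
c9: i12 ld.MEM  no-port MEM/BR
c10: i13 blt.BR  tail

ISSUED = 7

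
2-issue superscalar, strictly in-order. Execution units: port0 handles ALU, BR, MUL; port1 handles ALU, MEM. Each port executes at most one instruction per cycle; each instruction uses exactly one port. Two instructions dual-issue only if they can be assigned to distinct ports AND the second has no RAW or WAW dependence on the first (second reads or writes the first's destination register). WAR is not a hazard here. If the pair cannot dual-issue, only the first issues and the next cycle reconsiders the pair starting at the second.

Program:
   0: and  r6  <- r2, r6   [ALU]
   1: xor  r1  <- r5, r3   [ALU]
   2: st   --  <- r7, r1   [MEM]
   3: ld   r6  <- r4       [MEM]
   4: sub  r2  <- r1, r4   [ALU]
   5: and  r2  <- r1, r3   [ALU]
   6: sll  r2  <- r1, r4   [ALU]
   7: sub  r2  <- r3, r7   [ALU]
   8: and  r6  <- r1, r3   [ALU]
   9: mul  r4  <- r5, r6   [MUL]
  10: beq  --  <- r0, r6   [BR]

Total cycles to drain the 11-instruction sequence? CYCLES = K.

[0] i0+i1  and.ALU+xor.ALU  -- 2-wide
[1] i2  st.MEM  -- no-port MEM/MEM
[2] i3+i4  ld.MEM+sub.ALU  -- 2-wide
[3] i5  and.ALU  -- WAW r2
[4] i6  sll.ALU  -- WAW r2
[5] i7+i8  sub.ALU+and.ALU  -- 2-wide
[6] i9  mul.MUL  -- no-port MUL/BR
[7] i10  beq.BR  -- tail

CYCLES = 8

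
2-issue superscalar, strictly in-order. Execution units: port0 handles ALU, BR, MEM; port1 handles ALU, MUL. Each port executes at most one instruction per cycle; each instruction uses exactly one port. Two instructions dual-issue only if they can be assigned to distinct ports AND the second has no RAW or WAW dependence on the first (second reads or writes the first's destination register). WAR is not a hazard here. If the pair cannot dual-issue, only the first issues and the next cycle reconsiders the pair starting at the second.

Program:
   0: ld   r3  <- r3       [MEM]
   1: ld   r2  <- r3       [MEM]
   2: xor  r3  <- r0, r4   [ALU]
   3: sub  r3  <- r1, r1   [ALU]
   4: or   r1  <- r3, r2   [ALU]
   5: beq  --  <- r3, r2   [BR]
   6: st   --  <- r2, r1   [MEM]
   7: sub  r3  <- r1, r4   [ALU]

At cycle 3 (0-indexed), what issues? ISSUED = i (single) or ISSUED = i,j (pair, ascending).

#0 head=0: ld.MEM i0 no-port MEM/MEM
#1 head=1: ld.MEM xor.ALU i1&i2 dual
#2 head=3: sub.ALU i3 RAW r3
#3 head=4: or.ALU beq.BR i4&i5 dual
#4 head=6: st.MEM sub.ALU i6&i7 dual

ISSUED = 4,5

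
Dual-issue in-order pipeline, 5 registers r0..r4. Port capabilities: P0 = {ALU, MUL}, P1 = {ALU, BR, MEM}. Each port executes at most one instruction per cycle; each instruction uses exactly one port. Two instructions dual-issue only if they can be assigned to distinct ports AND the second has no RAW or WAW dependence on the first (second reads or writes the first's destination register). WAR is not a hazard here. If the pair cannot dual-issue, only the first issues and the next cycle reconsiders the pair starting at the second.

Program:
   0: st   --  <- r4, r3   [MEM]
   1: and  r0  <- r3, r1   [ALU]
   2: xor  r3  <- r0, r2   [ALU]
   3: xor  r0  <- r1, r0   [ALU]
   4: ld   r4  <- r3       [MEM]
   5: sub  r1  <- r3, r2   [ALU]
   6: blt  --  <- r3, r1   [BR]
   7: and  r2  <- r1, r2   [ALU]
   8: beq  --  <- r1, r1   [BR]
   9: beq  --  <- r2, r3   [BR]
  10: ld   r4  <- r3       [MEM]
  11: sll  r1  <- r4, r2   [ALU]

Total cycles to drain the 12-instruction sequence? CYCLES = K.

CYCLES = 8

c0: i0/i1 st.MEM and.ALU  pair
c1: i2/i3 xor.ALU xor.ALU  pair
c2: i4/i5 ld.MEM sub.ALU  pair
c3: i6/i7 blt.BR and.ALU  pair
c4: i8 beq.BR  no-port BR/BR
c5: i9 beq.BR  no-port BR/MEM
c6: i10 ld.MEM  RAW r4
c7: i11 sll.ALU  tail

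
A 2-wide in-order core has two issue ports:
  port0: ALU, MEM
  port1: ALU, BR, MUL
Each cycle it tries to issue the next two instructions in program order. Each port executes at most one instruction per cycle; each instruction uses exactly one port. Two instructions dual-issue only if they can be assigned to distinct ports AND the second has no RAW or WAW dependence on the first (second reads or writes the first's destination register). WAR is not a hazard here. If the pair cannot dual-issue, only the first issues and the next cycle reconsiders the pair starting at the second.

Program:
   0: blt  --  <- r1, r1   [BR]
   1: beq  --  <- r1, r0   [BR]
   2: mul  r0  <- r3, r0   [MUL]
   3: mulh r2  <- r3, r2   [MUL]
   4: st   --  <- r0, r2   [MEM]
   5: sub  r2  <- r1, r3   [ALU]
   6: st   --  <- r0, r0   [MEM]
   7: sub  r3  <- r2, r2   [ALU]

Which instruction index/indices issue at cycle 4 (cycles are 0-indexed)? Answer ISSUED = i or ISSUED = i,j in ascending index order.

ISSUED = 4,5

t=0 i0:blt ; no-port BR/BR
t=1 i1:beq ; no-port BR/MUL
t=2 i2:mul ; no-port MUL/MUL
t=3 i3:mulh ; RAW r2
t=4 i4/i5:st;sub ; pair
t=5 i6/i7:st;sub ; pair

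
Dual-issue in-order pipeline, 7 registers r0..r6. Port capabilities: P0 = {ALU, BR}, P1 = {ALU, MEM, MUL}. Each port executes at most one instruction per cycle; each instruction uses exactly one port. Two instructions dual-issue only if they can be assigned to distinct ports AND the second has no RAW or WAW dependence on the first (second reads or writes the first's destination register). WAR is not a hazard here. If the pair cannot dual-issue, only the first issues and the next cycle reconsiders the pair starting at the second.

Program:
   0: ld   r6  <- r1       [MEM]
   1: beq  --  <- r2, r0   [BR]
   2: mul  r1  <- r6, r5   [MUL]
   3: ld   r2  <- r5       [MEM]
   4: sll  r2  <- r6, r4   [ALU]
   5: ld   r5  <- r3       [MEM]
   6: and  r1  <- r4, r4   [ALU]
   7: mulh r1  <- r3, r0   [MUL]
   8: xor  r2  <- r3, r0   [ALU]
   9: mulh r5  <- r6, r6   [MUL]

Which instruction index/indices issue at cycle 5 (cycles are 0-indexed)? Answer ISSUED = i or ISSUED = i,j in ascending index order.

ISSUED = 7,8

  cy0 -> i0+i1 (ld.MEM;beq.BR) pair
  cy1 -> i2 (mul.MUL) no-port MUL/MEM
  cy2 -> i3 (ld.MEM) WAW r2
  cy3 -> i4+i5 (sll.ALU;ld.MEM) pair
  cy4 -> i6 (and.ALU) WAW r1
  cy5 -> i7+i8 (mulh.MUL;xor.ALU) pair
  cy6 -> i9 (mulh.MUL) tail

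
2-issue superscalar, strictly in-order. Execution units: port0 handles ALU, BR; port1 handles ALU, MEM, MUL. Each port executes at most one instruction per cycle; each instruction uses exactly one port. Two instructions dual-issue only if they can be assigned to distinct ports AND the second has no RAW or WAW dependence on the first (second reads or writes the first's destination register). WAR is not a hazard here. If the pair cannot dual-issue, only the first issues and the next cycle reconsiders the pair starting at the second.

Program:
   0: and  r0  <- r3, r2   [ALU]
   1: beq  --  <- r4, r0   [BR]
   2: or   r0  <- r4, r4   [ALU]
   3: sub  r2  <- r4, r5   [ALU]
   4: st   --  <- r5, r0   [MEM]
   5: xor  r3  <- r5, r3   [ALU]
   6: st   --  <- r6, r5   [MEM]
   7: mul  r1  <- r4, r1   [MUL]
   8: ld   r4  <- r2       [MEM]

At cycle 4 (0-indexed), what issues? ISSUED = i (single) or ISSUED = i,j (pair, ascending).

ISSUED = 7

  cy0 -> i0 (and.ALU) RAW r0
  cy1 -> i1,i2 (beq.BR+or.ALU) dual
  cy2 -> i3,i4 (sub.ALU+st.MEM) dual
  cy3 -> i5,i6 (xor.ALU+st.MEM) dual
  cy4 -> i7 (mul.MUL) no-port MUL/MEM
  cy5 -> i8 (ld.MEM) tail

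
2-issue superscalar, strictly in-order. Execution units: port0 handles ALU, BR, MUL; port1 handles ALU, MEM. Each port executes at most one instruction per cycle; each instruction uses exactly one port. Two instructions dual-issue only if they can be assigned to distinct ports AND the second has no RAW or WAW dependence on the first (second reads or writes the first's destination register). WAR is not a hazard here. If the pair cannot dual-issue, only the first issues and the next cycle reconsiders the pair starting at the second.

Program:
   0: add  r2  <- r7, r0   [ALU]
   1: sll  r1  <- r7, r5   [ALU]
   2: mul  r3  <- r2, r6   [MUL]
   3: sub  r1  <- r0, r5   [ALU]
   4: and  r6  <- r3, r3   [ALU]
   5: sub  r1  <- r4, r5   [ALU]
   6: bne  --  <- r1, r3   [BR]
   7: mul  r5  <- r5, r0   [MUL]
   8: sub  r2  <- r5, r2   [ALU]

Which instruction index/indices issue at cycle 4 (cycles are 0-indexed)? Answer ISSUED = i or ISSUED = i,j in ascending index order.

c0: i0+i1 add+sll  pair
c1: i2+i3 mul+sub  pair
c2: i4+i5 and+sub  pair
c3: i6 bne  no-port BR/MUL
c4: i7 mul  RAW r5
c5: i8 sub  tail

ISSUED = 7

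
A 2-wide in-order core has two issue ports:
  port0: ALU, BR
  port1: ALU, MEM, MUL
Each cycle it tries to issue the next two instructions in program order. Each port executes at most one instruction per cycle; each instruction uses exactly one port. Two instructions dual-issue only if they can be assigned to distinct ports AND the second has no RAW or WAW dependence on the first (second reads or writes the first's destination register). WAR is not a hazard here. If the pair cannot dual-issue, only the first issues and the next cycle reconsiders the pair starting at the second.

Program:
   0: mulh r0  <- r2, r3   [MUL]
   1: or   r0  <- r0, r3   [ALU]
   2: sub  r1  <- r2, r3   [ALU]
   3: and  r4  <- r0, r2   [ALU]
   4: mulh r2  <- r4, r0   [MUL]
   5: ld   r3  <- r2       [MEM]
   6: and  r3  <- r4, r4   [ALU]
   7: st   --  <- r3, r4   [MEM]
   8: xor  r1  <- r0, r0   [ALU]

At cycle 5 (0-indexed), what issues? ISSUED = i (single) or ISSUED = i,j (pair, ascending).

ISSUED = 6

t=0 i0:mulh.MUL ; RAW+WAW r0
t=1 i1+i2:or.ALU+sub.ALU ; pair
t=2 i3:and.ALU ; RAW r4
t=3 i4:mulh.MUL ; no-port MUL/MEM
t=4 i5:ld.MEM ; WAW r3
t=5 i6:and.ALU ; RAW r3
t=6 i7+i8:st.MEM+xor.ALU ; pair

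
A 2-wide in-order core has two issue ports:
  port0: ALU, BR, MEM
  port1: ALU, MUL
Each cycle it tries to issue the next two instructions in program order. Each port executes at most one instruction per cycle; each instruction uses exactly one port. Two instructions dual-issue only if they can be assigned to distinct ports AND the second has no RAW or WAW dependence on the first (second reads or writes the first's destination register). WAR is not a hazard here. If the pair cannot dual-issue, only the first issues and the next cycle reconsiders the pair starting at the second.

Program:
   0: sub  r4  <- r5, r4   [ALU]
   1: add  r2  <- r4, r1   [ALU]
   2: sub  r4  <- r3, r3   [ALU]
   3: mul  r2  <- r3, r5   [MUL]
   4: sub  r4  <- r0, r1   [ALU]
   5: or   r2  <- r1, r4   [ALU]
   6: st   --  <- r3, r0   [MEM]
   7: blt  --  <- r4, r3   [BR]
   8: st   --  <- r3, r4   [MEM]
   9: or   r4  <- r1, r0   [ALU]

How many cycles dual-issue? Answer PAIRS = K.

PAIRS = 4

c0: i0 sub  RAW r4
c1: i1+i2 add+sub  dual
c2: i3+i4 mul+sub  dual
c3: i5+i6 or+st  dual
c4: i7 blt  no-port BR/MEM
c5: i8+i9 st+or  dual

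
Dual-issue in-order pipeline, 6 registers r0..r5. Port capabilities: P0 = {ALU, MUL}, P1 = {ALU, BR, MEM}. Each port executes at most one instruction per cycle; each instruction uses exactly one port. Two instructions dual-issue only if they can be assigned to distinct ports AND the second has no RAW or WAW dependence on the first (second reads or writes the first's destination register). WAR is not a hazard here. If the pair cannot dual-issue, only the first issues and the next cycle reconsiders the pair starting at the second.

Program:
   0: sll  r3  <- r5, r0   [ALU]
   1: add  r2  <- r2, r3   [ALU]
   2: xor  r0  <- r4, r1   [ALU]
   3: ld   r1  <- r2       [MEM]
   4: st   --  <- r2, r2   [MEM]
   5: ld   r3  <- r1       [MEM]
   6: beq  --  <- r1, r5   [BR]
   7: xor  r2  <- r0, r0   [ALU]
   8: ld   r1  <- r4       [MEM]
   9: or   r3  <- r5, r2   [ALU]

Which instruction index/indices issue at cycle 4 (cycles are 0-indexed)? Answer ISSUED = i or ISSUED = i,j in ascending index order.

ISSUED = 5

c0: i0 sll.ALU  RAW r3
c1: i1&i2 add.ALU xor.ALU  2-wide
c2: i3 ld.MEM  no-port MEM/MEM
c3: i4 st.MEM  no-port MEM/MEM
c4: i5 ld.MEM  no-port MEM/BR
c5: i6&i7 beq.BR xor.ALU  2-wide
c6: i8&i9 ld.MEM or.ALU  2-wide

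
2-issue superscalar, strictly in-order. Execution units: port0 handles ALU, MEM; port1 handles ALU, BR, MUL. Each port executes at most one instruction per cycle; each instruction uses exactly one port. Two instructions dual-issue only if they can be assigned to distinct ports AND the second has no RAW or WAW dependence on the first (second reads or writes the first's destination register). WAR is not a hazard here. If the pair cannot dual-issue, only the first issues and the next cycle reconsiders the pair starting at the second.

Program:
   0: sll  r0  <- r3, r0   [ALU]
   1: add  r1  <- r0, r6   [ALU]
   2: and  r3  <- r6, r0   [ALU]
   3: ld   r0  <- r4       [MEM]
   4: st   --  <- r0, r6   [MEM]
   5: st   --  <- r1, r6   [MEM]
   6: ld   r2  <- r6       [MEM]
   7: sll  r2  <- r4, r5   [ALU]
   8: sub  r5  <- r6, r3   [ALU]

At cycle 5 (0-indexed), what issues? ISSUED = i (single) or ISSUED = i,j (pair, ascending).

[0] i0  sll  -- RAW r0
[1] i1,i2  add;and  -- 2-wide
[2] i3  ld  -- no-port MEM/MEM
[3] i4  st  -- no-port MEM/MEM
[4] i5  st  -- no-port MEM/MEM
[5] i6  ld  -- WAW r2
[6] i7,i8  sll;sub  -- 2-wide

ISSUED = 6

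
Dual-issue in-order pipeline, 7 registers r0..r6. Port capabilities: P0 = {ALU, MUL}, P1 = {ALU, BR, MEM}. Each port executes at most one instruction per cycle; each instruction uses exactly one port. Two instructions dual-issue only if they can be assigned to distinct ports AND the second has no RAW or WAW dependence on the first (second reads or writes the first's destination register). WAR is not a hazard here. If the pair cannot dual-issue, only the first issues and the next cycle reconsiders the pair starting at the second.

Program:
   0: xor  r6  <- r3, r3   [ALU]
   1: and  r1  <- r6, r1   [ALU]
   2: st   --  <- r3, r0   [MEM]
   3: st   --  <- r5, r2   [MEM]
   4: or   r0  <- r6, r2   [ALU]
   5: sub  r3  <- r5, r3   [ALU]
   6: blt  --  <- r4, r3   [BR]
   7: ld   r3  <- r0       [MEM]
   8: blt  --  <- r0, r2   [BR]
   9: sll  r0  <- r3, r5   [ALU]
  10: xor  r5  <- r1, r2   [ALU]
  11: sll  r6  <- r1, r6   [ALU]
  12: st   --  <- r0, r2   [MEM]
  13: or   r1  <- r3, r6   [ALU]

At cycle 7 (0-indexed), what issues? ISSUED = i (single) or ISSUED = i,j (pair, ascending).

ISSUED = 10,11

0. xor @i0  | RAW r6
1. and st @i1&i2  | dual
2. st or @i3&i4  | dual
3. sub @i5  | RAW r3
4. blt @i6  | no-port BR/MEM
5. ld @i7  | no-port MEM/BR
6. blt sll @i8&i9  | dual
7. xor sll @i10&i11  | dual
8. st or @i12&i13  | dual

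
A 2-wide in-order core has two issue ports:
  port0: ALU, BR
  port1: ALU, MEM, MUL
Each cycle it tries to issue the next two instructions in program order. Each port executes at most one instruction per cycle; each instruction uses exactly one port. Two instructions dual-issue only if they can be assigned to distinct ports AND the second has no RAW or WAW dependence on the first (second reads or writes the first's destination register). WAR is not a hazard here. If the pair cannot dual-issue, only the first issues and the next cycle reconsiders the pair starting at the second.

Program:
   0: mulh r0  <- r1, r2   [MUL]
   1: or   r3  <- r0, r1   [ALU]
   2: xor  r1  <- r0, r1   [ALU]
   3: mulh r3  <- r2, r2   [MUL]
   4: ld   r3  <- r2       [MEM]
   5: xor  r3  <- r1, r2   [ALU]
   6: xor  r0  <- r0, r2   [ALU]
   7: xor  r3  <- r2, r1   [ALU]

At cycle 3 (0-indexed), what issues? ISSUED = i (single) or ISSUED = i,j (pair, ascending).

ISSUED = 4

#0 head=0: mulh.MUL i0 RAW r0
#1 head=1: or.ALU;xor.ALU i1&i2 dual
#2 head=3: mulh.MUL i3 no-port MUL/MEM
#3 head=4: ld.MEM i4 WAW r3
#4 head=5: xor.ALU;xor.ALU i5&i6 dual
#5 head=7: xor.ALU i7 tail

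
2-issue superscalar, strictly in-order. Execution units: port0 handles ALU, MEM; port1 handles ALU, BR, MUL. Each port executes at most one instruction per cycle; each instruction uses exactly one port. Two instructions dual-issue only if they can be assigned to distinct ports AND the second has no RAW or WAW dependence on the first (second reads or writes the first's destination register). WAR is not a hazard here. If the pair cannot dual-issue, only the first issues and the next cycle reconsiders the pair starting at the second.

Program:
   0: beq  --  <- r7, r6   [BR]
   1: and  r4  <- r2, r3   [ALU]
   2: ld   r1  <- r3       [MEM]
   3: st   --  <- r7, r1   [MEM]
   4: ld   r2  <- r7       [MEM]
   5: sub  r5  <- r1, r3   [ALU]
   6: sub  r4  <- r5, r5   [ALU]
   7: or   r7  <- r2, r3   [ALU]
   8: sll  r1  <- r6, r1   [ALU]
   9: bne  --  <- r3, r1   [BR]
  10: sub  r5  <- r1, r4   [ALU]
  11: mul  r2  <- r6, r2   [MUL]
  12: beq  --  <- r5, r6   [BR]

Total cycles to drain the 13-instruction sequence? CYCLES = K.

[0] i0,i1  beq.BR+and.ALU  -- dual
[1] i2  ld.MEM  -- no-port MEM/MEM
[2] i3  st.MEM  -- no-port MEM/MEM
[3] i4,i5  ld.MEM+sub.ALU  -- dual
[4] i6,i7  sub.ALU+or.ALU  -- dual
[5] i8  sll.ALU  -- RAW r1
[6] i9,i10  bne.BR+sub.ALU  -- dual
[7] i11  mul.MUL  -- no-port MUL/BR
[8] i12  beq.BR  -- tail

CYCLES = 9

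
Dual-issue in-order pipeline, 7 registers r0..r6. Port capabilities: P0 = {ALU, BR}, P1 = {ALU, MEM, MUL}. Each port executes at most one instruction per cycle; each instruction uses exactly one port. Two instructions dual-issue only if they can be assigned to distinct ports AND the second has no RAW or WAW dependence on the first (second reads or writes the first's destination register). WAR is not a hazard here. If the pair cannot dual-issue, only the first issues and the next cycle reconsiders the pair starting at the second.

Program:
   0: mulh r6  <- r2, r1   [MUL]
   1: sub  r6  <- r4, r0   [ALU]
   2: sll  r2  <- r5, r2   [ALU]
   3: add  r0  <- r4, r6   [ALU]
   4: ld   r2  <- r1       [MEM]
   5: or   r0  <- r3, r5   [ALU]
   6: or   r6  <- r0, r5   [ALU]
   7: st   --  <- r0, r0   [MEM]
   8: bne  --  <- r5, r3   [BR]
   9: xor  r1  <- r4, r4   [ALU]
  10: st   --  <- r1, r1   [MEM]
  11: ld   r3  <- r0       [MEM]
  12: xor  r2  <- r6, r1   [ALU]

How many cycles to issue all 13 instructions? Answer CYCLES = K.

CYCLES = 8

0. mulh.MUL @i0  | WAW r6
1. sub.ALU+sll.ALU @i1+i2  | pair
2. add.ALU+ld.MEM @i3+i4  | pair
3. or.ALU @i5  | RAW r0
4. or.ALU+st.MEM @i6+i7  | pair
5. bne.BR+xor.ALU @i8+i9  | pair
6. st.MEM @i10  | no-port MEM/MEM
7. ld.MEM+xor.ALU @i11+i12  | pair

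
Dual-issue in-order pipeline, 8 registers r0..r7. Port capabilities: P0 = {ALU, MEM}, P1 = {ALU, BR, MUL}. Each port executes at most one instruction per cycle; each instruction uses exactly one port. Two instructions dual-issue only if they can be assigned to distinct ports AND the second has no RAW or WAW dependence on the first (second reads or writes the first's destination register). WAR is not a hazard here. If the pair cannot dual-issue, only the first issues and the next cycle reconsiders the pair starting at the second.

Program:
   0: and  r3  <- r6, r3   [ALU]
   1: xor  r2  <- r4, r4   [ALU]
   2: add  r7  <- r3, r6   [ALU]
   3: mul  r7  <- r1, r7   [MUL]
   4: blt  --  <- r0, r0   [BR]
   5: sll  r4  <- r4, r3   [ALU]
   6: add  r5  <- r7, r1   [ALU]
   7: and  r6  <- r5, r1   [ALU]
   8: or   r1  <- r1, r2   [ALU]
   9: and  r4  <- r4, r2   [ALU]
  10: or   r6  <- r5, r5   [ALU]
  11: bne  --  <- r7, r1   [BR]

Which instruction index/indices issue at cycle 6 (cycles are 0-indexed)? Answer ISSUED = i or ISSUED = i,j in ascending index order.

ISSUED = 9,10

t=0 i0+i1:and xor ; pair
t=1 i2:add ; RAW+WAW r7
t=2 i3:mul ; no-port MUL/BR
t=3 i4+i5:blt sll ; pair
t=4 i6:add ; RAW r5
t=5 i7+i8:and or ; pair
t=6 i9+i10:and or ; pair
t=7 i11:bne ; tail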